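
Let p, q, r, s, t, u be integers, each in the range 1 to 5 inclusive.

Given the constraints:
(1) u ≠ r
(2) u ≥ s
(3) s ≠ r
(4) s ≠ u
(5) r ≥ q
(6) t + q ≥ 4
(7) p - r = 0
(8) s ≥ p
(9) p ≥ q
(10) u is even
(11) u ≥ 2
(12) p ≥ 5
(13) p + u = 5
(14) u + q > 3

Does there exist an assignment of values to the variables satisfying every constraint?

Unsatisfiable

From constraint 12: p ≥ 5. From constraint 11: u ≥ 2. Hence p + u ≥ 7. But constraint 13 requires p + u = 5, and 5 < 7. Contradiction.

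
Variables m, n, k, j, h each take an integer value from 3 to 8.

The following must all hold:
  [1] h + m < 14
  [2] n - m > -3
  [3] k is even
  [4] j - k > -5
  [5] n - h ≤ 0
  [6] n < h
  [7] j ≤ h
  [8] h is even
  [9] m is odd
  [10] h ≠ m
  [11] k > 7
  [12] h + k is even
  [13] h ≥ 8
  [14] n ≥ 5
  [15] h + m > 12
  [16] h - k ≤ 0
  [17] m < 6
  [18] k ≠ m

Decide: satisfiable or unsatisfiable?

Setting (m, n, k, j, h) = (5, 5, 8, 5, 8) satisfies everything: constraint 1: h + m = 13; constraint 2: n - m = 0; constraint 4: j - k = -3, and the others follow.

Satisfiable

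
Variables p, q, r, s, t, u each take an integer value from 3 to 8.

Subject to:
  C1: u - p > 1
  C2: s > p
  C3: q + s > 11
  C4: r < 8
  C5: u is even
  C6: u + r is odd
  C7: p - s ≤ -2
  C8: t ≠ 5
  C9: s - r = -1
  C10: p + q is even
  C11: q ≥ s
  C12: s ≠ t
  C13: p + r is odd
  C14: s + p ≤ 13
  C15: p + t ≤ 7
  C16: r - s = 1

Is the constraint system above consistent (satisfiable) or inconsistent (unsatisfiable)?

The assignment p = 4, q = 6, r = 7, s = 6, t = 3, u = 6 works:
  constraint 1 holds since u - p = 2.
  constraint 3 holds since q + s = 12.
  constraint 7 holds since p - s = -2.
The rest check out directly.

Satisfiable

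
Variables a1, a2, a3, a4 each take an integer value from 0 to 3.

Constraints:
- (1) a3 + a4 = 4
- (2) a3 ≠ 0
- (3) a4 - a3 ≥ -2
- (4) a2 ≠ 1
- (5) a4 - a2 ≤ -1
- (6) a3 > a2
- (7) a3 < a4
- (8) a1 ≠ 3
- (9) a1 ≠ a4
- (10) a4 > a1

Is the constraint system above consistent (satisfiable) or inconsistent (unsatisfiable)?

Constraints 5, 6, and 7 give a2 < a3, a3 < a4, a4 < a2. Chaining: a2 < a3 < a4 < a2, which forces a2 < a2 — impossible.

Unsatisfiable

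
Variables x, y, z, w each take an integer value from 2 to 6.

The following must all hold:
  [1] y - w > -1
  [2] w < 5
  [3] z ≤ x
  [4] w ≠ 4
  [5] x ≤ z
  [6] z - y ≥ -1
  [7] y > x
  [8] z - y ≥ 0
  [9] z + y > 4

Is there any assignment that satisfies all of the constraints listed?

Constraints 3, 7, and 8 give x < y, y ≤ z, z ≤ x. Chaining: x < y ≤ z ≤ x, which forces x < x — impossible.

Unsatisfiable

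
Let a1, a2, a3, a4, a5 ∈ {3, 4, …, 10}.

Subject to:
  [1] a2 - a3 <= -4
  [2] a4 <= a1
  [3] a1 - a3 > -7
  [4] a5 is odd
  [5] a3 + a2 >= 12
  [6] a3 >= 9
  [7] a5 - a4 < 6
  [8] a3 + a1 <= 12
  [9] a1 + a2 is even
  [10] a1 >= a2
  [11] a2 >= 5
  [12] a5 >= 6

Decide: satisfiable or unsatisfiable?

Unsatisfiable

From constraint 6: a3 ≥ 9. From constraints 10 and 11: a1 ≥ a2 ≥ 5. Hence a3 + a1 ≥ 14. But constraint 8 requires a3 + a1 ≤ 12, and 12 < 14. Contradiction.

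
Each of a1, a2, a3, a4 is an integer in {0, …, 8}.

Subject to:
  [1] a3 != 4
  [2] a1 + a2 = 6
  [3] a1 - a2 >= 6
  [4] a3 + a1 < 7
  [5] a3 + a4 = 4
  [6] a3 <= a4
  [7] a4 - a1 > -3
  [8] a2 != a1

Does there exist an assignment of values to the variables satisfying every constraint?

Try a1 = 6, a2 = 0, a3 = 0, a4 = 4.
Check constraint 2: a1 + a2 = 6; constraint 3: a1 - a2 = 6. The remaining constraints are straightforward to verify.

Satisfiable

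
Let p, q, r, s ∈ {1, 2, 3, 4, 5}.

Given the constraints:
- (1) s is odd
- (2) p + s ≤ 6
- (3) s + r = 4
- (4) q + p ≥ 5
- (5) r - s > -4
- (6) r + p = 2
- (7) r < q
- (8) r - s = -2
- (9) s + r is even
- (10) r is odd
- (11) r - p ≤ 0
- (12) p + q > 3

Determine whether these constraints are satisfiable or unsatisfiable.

Satisfiable

Take p = 1, q = 5, r = 1, s = 3. Then constraint 2: p + s = 4; constraint 3: s + r = 4; constraint 4: q + p = 6, and every other listed constraint is also met.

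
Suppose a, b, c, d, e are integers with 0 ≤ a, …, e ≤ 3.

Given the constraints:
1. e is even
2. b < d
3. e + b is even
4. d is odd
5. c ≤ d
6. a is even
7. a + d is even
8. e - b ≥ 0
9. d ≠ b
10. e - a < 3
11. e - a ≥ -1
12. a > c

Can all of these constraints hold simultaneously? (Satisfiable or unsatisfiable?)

Unsatisfiable

Constraint 6 makes a even and constraint 4 makes d odd, so a + d must be odd. Constraint 7 says a + d is even — contradiction.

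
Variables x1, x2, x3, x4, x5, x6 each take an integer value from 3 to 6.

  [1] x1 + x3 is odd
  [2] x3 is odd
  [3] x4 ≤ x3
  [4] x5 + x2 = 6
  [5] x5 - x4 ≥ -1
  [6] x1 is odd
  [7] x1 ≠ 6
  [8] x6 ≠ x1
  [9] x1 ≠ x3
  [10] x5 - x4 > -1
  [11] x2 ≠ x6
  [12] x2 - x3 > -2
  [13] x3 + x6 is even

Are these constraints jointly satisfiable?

Unsatisfiable

Constraint 6 makes x1 odd and constraint 2 makes x3 odd, so x1 + x3 must be even. Constraint 1 says x1 + x3 is odd — contradiction.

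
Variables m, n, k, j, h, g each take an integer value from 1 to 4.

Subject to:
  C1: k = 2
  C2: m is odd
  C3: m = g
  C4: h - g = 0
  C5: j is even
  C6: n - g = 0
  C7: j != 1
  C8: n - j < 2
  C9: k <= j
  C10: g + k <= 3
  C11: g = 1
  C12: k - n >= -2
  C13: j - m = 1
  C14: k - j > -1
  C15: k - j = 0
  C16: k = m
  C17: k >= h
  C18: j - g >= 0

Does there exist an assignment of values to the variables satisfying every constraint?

Unsatisfiable

Constraint 1 fixes k = 2 and constraint 11 fixes g = 1. Constraints 3 and 16 give k = m = g, so k = g. But 2 ≠ 1 — contradiction.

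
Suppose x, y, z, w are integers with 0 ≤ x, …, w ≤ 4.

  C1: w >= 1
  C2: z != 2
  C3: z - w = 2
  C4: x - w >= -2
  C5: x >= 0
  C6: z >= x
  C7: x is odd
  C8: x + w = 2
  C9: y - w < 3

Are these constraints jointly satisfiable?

One satisfying assignment is x = 1, y = 3, z = 3, w = 1.
For the less obvious constraints — constraint 3: z - w = 2; constraint 4: x - w = 0; constraint 8: x + w = 2 — and the others hold by inspection.

Satisfiable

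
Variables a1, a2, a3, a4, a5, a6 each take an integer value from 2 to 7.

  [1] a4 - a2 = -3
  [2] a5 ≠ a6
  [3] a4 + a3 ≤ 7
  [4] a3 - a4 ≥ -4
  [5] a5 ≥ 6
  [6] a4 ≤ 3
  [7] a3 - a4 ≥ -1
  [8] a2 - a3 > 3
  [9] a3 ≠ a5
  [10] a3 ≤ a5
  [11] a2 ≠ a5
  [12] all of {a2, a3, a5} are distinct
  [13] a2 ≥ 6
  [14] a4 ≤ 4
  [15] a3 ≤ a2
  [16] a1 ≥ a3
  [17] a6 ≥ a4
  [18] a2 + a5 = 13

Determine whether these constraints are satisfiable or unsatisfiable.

Try a1 = 4, a2 = 6, a3 = 2, a4 = 3, a5 = 7, a6 = 6.
Check constraint 1: a4 - a2 = -3; constraint 3: a4 + a3 = 5. The remaining constraints are straightforward to verify.

Satisfiable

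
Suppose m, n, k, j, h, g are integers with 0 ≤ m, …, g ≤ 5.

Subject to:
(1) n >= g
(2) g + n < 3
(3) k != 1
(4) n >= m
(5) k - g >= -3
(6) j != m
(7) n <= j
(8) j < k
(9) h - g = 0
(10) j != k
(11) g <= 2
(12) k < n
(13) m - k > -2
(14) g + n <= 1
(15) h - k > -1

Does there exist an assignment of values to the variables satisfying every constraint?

Constraints 7, 8, and 12 give k < n, n ≤ j, j < k. Chaining: k < n ≤ j < k, which forces k < k — impossible.

Unsatisfiable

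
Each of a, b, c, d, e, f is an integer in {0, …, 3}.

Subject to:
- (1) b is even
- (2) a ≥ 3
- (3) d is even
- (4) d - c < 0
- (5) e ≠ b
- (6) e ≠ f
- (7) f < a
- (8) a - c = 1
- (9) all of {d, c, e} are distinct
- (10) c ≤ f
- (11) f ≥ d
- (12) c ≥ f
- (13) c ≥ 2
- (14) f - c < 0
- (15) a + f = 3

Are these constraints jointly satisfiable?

From constraint 2: a ≥ 3. From constraints 10 and 13: f ≥ c ≥ 2. Hence a + f ≥ 5. But constraint 15 requires a + f = 3, and 3 < 5. Contradiction.

Unsatisfiable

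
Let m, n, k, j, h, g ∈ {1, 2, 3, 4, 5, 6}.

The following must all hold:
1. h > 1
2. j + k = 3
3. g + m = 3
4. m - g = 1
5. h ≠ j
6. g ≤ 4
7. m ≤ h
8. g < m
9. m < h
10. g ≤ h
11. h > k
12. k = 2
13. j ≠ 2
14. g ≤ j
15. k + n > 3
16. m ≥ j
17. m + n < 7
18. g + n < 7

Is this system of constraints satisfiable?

Satisfiable

Try m = 2, n = 4, k = 2, j = 1, h = 3, g = 1.
Check constraint 2: j + k = 3; constraint 3: g + m = 3; constraint 4: m - g = 1. The remaining constraints are straightforward to verify.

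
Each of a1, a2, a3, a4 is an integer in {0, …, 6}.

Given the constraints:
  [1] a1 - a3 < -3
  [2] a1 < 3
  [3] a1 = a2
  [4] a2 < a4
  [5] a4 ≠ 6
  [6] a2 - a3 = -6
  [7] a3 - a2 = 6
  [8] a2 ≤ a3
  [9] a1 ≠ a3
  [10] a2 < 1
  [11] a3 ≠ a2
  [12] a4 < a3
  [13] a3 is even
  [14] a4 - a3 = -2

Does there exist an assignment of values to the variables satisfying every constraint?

Satisfiable

Take a1 = 0, a2 = 0, a3 = 6, a4 = 4. Then constraint 1: a1 - a3 = -6; constraint 6: a2 - a3 = -6, and every other listed constraint is also met.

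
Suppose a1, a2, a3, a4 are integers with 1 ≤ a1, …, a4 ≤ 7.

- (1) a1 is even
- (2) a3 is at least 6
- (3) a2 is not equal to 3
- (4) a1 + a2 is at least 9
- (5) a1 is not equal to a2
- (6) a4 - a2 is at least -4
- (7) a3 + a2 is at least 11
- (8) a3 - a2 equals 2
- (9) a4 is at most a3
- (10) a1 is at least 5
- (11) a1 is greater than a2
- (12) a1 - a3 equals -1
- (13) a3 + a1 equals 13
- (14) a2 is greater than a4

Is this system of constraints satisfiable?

Satisfiable

One satisfying assignment is a1 = 6, a2 = 5, a3 = 7, a4 = 1.
For the less obvious constraints — constraint 4: a1 + a2 = 11; constraint 6: a4 - a2 = -4 — and the others hold by inspection.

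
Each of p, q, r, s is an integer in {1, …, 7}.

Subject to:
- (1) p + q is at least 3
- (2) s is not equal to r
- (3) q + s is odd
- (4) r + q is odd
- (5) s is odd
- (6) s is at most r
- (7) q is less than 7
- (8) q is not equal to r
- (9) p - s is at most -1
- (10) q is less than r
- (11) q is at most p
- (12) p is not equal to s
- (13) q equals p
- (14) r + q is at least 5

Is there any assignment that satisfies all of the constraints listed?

Satisfiable

Take p = 2, q = 2, r = 5, s = 3. Then constraint 1: p + q = 4; constraint 9: p - s = -1; constraint 14: r + q = 7, and every other listed constraint is also met.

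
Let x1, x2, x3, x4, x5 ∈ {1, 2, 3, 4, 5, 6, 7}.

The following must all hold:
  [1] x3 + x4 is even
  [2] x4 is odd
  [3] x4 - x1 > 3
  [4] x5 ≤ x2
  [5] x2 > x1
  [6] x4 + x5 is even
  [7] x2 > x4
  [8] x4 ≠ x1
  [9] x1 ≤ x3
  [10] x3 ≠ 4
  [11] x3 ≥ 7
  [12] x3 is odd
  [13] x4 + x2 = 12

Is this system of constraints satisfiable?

Take x1 = 1, x2 = 7, x3 = 7, x4 = 5, x5 = 7. Then constraint 3: x4 - x1 = 4; constraint 13: x4 + x2 = 12, and every other listed constraint is also met.

Satisfiable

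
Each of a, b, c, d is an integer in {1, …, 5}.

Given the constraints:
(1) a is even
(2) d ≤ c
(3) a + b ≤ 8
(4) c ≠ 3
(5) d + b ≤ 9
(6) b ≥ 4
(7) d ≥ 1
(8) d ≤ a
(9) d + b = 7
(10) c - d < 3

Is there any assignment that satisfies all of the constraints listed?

One satisfying assignment is a = 2, b = 5, c = 2, d = 2.
For the less obvious constraints — constraint 3: a + b = 7; constraint 5: d + b = 7 — and the others hold by inspection.

Satisfiable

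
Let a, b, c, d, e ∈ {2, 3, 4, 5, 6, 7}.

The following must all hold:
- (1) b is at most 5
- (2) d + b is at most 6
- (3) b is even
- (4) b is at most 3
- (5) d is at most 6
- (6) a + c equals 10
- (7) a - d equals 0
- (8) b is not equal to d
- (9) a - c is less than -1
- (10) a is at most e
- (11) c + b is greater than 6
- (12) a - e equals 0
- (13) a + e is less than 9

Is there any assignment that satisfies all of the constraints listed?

Satisfiable

Setting (a, b, c, d, e) = (3, 2, 7, 3, 3) satisfies everything: constraint 2: d + b = 5; constraint 6: a + c = 10; constraint 7: a - d = 0, and the others follow.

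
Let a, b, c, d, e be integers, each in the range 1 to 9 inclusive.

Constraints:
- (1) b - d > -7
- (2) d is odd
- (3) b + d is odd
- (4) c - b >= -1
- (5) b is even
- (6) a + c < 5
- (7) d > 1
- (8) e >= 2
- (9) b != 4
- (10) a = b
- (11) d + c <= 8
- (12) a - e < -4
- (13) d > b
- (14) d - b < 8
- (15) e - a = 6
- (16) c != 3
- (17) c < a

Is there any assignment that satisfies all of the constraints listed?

Setting (a, b, c, d, e) = (2, 2, 1, 7, 8) satisfies everything: constraint 1: b - d = -5; constraint 4: c - b = -1; constraint 6: a + c = 3, and the others follow.

Satisfiable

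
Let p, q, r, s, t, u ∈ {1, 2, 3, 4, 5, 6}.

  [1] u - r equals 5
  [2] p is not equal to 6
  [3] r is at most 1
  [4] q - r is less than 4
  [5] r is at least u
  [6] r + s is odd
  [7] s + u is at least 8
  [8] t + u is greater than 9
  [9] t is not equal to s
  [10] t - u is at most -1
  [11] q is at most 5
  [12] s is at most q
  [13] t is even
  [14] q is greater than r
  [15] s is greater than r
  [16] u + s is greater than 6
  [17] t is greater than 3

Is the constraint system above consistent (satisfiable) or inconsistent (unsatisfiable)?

From constraints 11 and 12: s ≤ q ≤ 5. From constraints 3 and 5: u ≤ r ≤ 1. Hence s + u ≤ 6. But constraint 7 requires s + u ≥ 8, and 8 > 6. Contradiction.

Unsatisfiable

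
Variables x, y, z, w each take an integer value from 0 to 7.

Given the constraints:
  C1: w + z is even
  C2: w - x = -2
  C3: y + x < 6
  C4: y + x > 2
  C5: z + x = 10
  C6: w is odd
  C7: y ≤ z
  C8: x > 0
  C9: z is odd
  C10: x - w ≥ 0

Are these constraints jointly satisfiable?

Take x = 5, y = 0, z = 5, w = 3. Then constraint 2: w - x = -2; constraint 3: y + x = 5; constraint 4: y + x = 5, and every other listed constraint is also met.

Satisfiable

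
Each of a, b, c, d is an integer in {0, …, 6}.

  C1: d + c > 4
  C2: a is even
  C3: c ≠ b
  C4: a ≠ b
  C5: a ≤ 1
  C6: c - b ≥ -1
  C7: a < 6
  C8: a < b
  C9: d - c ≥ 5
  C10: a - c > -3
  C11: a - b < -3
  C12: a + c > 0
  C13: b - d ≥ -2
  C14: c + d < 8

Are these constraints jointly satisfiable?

Unsatisfiable

Constraints 6, 9, and 13 give d − c ≥ 5, c − b ≥ -1, b − d ≥ -2.
Adding all 3 inequalities: the left sides telescope to 0, and the right sides sum to 5 + (-1) + (-2) = 2. So 0 ≥ 2, which is false.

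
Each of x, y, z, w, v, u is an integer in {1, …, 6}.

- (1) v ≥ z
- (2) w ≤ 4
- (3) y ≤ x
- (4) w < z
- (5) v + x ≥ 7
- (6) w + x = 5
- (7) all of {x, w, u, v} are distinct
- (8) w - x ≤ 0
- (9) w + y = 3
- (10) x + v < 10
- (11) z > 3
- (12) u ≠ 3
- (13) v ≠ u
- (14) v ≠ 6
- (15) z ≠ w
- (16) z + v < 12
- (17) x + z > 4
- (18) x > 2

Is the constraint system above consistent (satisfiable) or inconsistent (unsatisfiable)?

One satisfying assignment is x = 3, y = 1, z = 4, w = 2, v = 5, u = 1.
For the less obvious constraints — constraint 5: v + x = 8; constraint 6: w + x = 5; constraint 8: w - x = -1 — and the others hold by inspection.

Satisfiable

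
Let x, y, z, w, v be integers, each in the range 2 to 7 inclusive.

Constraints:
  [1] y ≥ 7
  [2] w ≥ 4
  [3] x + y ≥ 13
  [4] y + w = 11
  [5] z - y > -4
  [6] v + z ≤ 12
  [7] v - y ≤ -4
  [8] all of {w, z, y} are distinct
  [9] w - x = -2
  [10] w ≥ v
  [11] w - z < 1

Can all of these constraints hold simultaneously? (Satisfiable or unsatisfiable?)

Satisfiable

The assignment x = 6, y = 7, z = 6, w = 4, v = 3 works:
  constraint 3 holds since x + y = 13.
  constraint 4 holds since y + w = 11.
  constraint 5 holds since z - y = -1.
The rest check out directly.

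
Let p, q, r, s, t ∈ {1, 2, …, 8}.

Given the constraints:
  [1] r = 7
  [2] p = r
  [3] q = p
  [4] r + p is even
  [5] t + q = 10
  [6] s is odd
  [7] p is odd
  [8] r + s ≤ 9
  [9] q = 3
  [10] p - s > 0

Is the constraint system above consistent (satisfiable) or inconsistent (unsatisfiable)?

Constraint 9 fixes q = 3 and constraint 1 fixes r = 7. Constraints 2 and 3 give q = p = r, so q = r. But 3 ≠ 7 — contradiction.

Unsatisfiable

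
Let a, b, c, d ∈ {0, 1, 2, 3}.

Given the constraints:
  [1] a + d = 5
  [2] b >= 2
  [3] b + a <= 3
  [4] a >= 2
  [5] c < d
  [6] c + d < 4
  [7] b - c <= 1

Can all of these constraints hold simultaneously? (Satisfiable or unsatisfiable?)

Unsatisfiable

From constraint 2: b ≥ 2. From constraint 4: a ≥ 2. Hence b + a ≥ 4. But constraint 3 requires b + a ≤ 3, and 3 < 4. Contradiction.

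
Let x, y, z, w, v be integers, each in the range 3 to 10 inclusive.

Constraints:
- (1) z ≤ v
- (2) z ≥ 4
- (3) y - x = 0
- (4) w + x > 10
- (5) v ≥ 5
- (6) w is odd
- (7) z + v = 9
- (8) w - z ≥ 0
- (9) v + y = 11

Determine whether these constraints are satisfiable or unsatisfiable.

Setting (x, y, z, w, v) = (6, 6, 4, 7, 5) satisfies everything: constraint 3: y - x = 0; constraint 4: w + x = 13; constraint 7: z + v = 9, and the others follow.

Satisfiable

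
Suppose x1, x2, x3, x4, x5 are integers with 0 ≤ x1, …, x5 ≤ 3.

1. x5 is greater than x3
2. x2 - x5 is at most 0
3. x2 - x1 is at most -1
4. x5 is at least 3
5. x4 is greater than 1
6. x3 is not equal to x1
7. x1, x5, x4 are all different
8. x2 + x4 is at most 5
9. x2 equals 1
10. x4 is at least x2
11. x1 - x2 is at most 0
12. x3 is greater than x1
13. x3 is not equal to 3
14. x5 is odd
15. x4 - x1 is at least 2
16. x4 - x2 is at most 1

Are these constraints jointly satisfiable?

Constraints 3, 15, and 16 give x4 − x1 ≥ 2, x1 − x2 ≥ 1, x2 − x4 ≥ -1.
Adding all 3 inequalities: the left sides telescope to 0, and the right sides sum to 2 + 1 + (-1) = 2. So 0 ≥ 2, which is false.

Unsatisfiable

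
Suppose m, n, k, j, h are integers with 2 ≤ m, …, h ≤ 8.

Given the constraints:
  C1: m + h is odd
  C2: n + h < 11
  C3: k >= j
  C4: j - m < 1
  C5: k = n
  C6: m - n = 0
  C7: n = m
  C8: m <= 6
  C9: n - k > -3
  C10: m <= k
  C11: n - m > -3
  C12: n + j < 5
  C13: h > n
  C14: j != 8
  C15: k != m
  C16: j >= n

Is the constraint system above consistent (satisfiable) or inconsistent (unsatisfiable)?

From constraints 5 and 7, k = n = m, so k = m. But constraint 15 says k ≠ m. Contradiction.

Unsatisfiable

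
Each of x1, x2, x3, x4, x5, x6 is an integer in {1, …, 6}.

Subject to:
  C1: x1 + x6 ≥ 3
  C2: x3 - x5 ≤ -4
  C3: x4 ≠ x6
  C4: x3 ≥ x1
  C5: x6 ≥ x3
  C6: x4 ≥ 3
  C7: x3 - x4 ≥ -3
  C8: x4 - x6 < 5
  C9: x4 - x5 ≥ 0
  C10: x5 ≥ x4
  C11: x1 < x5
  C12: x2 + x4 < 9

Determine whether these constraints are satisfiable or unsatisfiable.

Constraints 2, 7, and 9 give x3 − x4 ≥ -3, x4 − x5 ≥ 0, x5 − x3 ≥ 4.
Adding all 3 inequalities: the left sides telescope to 0, and the right sides sum to (-3) + 0 + 4 = 1. So 0 ≥ 1, which is false.

Unsatisfiable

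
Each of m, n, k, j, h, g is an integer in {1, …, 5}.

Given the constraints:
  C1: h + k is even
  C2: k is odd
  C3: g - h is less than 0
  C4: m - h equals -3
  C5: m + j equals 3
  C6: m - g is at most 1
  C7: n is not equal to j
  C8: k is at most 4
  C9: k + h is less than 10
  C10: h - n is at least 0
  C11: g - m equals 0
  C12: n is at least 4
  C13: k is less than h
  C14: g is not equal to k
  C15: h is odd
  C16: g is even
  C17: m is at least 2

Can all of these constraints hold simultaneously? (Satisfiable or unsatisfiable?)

Satisfiable

One satisfying assignment is m = 2, n = 4, k = 3, j = 1, h = 5, g = 2.
For the less obvious constraints — constraint 3: g - h = -3; constraint 4: m - h = -3; constraint 5: m + j = 3 — and the others hold by inspection.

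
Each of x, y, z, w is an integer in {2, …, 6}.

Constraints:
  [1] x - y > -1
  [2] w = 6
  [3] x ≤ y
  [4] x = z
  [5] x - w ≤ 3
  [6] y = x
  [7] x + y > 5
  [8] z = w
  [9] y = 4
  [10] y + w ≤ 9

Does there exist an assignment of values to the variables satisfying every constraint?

Constraint 9 fixes y = 4 and constraint 2 fixes w = 6. Constraints 4, 6, and 8 give y = x = z = w, so y = w. But 4 ≠ 6 — contradiction.

Unsatisfiable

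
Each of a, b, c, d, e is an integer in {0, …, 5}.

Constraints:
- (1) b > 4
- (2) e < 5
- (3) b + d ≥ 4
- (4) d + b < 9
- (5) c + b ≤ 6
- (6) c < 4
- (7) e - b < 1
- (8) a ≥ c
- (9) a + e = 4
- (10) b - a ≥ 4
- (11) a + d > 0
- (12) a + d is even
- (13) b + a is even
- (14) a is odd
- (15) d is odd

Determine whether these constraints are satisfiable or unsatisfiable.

Satisfiable

Try a = 1, b = 5, c = 0, d = 1, e = 3.
Check constraint 3: b + d = 6; constraint 4: d + b = 6. The remaining constraints are straightforward to verify.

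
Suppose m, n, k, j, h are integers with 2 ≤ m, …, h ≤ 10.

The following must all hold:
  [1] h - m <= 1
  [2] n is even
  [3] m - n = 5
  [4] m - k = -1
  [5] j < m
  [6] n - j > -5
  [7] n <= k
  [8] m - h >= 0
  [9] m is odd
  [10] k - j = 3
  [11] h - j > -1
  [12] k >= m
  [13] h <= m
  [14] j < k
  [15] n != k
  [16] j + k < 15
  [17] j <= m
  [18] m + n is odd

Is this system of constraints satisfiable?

Satisfiable

The assignment m = 7, n = 2, k = 8, j = 5, h = 7 works:
  constraint 1 holds since h - m = 0.
  constraint 3 holds since m - n = 5.
  constraint 4 holds since m - k = -1.
The rest check out directly.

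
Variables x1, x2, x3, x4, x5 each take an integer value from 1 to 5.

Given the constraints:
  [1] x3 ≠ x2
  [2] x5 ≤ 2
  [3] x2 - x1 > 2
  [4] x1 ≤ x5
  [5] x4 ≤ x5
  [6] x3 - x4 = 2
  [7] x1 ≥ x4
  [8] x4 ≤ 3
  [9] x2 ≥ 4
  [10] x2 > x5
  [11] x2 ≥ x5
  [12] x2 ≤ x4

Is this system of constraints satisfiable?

Unsatisfiable

From constraints 9 and 12: x4 ≥ x2 and x2 ≥ 4, so x4 ≥ 4. From constraints 2 and 5: x4 ≤ x5 and x5 ≤ 2, so x4 ≤ 2. But 2 < 4, so no value of x4 works.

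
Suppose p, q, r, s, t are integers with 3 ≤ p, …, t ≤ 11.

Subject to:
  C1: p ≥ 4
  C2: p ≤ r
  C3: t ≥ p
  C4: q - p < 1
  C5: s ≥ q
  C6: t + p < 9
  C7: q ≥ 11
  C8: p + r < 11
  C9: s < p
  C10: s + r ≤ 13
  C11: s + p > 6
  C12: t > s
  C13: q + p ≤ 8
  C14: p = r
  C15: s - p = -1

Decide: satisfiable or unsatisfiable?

From constraints 5 and 7: s ≥ q ≥ 11. From constraints 1 and 2: r ≥ p ≥ 4. Hence s + r ≥ 15. But constraint 10 requires s + r ≤ 13, and 13 < 15. Contradiction.

Unsatisfiable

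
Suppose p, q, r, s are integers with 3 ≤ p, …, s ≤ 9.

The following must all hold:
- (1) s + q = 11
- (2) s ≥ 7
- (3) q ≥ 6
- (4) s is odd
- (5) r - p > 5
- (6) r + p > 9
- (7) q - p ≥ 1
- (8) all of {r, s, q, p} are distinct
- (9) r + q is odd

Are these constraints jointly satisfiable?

Unsatisfiable

From constraint 2: s ≥ 7. From constraint 3: q ≥ 6. Hence s + q ≥ 13. But constraint 1 requires s + q = 11, and 11 < 13. Contradiction.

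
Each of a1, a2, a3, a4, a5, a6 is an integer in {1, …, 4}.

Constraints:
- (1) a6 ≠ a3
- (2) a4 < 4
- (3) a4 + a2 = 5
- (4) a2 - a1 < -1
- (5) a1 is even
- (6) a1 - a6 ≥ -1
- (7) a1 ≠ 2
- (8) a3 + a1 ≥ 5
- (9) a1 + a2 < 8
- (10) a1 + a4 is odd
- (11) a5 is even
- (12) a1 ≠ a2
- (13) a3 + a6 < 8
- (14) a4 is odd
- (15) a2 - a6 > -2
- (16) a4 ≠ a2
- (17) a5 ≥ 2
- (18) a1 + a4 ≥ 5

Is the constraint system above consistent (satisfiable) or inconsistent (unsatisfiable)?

Satisfiable

Take a1 = 4, a2 = 2, a3 = 2, a4 = 3, a5 = 2, a6 = 3. Then constraint 3: a4 + a2 = 5; constraint 4: a2 - a1 = -2; constraint 6: a1 - a6 = 1, and every other listed constraint is also met.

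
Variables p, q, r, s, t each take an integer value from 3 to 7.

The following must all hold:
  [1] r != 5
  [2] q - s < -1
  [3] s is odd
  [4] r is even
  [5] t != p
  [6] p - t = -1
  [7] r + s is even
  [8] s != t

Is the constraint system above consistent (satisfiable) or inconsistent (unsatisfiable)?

Constraint 4 makes r even and constraint 3 makes s odd, so r + s must be odd. Constraint 7 says r + s is even — contradiction.

Unsatisfiable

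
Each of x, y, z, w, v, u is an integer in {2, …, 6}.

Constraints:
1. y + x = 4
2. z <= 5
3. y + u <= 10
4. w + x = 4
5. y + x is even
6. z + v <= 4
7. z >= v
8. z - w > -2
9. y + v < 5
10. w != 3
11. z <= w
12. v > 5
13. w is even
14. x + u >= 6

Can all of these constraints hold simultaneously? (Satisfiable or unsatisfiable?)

From constraint 12: v ≥ 6. From constraints 2 and 7: v ≤ z and z ≤ 5, so v ≤ 5. But 5 < 6, so no value of v works.

Unsatisfiable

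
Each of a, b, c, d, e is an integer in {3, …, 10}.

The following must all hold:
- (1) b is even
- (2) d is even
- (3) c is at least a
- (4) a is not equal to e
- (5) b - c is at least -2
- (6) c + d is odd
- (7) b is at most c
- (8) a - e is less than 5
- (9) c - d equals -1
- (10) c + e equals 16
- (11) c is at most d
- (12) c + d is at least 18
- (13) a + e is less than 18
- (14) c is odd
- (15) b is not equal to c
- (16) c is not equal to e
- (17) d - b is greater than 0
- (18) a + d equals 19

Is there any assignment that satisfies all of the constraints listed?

The assignment a = 9, b = 8, c = 9, d = 10, e = 7 works:
  constraint 5 holds since b - c = -1.
  constraint 8 holds since a - e = 2.
The rest check out directly.

Satisfiable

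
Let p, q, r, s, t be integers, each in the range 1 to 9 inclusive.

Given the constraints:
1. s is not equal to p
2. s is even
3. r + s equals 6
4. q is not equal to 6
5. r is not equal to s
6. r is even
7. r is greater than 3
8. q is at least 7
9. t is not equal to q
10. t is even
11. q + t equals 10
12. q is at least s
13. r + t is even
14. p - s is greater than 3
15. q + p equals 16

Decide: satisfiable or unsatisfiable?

One satisfying assignment is p = 8, q = 8, r = 4, s = 2, t = 2.
For the less obvious constraints — constraint 3: r + s = 6; constraint 11: q + t = 10 — and the others hold by inspection.

Satisfiable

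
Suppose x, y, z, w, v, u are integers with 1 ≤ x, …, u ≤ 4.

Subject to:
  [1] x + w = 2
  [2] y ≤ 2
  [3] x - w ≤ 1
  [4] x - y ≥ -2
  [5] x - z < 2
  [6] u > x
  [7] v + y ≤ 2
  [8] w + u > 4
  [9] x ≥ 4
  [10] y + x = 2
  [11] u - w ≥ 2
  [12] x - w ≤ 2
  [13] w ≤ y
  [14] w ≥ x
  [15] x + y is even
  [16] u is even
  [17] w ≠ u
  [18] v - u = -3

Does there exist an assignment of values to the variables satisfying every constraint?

Unsatisfiable

From constraints 9 and 14: w ≥ x and x ≥ 4, so w ≥ 4. From constraints 2 and 13: w ≤ y and y ≤ 2, so w ≤ 2. But 2 < 4, so no value of w works.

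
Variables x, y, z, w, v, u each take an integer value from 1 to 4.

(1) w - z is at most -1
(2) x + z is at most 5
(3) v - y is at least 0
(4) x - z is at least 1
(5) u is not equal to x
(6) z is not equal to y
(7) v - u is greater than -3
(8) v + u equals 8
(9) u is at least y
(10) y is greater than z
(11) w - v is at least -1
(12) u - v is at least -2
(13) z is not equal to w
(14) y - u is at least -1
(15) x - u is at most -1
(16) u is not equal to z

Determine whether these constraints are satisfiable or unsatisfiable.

Constraints 1, 3, 4, 11, 14, and 15 give u − x ≥ 1, x − z ≥ 1, z − w ≥ 1, w − v ≥ -1, v − y ≥ 0, y − u ≥ -1.
Adding all 6 inequalities: the left sides telescope to 0, and the right sides sum to 1 + 1 + 1 + (-1) + 0 + (-1) = 1. So 0 ≥ 1, which is false.

Unsatisfiable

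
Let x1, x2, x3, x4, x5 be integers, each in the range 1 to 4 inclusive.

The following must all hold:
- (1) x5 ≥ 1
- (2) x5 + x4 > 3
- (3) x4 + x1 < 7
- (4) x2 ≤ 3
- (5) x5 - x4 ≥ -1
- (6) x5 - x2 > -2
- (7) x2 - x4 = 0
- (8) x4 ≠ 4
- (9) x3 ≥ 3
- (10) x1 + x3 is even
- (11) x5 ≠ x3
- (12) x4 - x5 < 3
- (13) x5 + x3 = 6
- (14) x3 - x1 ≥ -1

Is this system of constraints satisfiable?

Take x1 = 2, x2 = 2, x3 = 4, x4 = 2, x5 = 2. Then constraint 2: x5 + x4 = 4; constraint 3: x4 + x1 = 4, and every other listed constraint is also met.

Satisfiable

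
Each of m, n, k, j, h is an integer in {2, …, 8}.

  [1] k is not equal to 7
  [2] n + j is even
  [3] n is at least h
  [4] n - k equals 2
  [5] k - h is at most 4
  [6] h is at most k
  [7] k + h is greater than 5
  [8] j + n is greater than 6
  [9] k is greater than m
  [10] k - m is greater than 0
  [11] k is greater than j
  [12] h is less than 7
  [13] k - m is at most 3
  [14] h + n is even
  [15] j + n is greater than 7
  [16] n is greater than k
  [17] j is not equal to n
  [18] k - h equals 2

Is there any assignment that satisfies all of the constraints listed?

One satisfying assignment is m = 3, n = 6, k = 4, j = 2, h = 2.
For the less obvious constraints — constraint 4: n - k = 2; constraint 5: k - h = 2 — and the others hold by inspection.

Satisfiable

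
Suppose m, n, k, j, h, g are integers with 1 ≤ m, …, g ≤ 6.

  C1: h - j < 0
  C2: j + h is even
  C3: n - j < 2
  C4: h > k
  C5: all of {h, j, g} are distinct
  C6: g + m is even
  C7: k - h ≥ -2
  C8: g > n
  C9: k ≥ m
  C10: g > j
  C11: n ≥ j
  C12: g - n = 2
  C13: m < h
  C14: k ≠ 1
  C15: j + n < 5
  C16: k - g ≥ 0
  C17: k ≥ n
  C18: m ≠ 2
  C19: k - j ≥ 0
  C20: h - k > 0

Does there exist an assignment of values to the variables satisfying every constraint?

Unsatisfiable

Constraints 1, 4, 8, 11, and 16 give j ≤ n, n < g, g ≤ k, k < h, h < j. Chaining: j ≤ n < g ≤ k < h < j, which forces j < j — impossible.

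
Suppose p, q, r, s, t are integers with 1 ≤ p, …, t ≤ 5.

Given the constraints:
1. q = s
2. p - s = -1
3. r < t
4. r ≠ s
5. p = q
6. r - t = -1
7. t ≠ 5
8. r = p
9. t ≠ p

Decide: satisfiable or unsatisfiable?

From constraints 1, 5, and 8, r = p = q = s, so r = s. But constraint 4 says r ≠ s. Contradiction.

Unsatisfiable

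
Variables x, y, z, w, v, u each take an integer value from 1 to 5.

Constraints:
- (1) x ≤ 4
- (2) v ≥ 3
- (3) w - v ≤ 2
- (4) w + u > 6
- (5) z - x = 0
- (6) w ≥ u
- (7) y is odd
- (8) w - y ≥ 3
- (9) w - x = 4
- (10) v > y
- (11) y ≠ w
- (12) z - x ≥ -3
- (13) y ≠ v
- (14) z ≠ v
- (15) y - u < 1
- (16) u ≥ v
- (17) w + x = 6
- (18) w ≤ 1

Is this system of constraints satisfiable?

From constraints 2 and 16: u ≥ v and v ≥ 3, so u ≥ 3. From constraints 6 and 18: u ≤ w and w ≤ 1, so u ≤ 1. But 1 < 3, so no value of u works.

Unsatisfiable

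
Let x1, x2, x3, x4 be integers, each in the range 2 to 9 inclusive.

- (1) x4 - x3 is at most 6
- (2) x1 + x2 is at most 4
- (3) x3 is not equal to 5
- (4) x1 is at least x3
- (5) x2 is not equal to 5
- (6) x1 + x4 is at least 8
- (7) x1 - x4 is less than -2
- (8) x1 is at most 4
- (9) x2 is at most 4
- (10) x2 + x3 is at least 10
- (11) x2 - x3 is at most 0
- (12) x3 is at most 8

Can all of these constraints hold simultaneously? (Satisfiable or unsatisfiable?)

From constraint 9: x2 ≤ 4. From constraints 4 and 8: x3 ≤ x1 ≤ 4. Hence x2 + x3 ≤ 8. But constraint 10 requires x2 + x3 ≥ 10, and 10 > 8. Contradiction.

Unsatisfiable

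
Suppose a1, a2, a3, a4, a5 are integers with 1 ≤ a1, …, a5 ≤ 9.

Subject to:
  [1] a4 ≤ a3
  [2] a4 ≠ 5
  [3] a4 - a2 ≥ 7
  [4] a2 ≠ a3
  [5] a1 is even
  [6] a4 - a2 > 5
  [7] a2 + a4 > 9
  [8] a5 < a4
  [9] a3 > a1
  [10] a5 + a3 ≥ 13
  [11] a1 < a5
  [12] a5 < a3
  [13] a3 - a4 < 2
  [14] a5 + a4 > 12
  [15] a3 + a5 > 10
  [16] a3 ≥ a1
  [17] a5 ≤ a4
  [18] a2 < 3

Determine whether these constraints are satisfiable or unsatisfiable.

Satisfiable

One satisfying assignment is a1 = 2, a2 = 2, a3 = 9, a4 = 9, a5 = 4.
For the less obvious constraints — constraint 3: a4 - a2 = 7; constraint 6: a4 - a2 = 7 — and the others hold by inspection.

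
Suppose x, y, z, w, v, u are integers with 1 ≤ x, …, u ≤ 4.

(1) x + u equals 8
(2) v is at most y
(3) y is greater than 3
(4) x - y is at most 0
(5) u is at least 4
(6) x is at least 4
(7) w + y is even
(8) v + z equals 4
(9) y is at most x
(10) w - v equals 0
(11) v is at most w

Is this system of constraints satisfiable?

Take x = 4, y = 4, z = 2, w = 2, v = 2, u = 4. Then constraint 1: x + u = 8; constraint 4: x - y = 0, and every other listed constraint is also met.

Satisfiable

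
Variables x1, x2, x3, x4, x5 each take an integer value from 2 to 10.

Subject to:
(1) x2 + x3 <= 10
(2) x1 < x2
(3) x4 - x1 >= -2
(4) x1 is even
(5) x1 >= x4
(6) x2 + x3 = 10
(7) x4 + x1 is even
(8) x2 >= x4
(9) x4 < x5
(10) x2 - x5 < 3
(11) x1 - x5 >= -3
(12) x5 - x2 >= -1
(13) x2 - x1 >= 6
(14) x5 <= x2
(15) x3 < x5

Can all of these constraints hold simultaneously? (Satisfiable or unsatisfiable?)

Unsatisfiable

Constraints 11, 12, and 13 give x5 − x2 ≥ -1, x2 − x1 ≥ 6, x1 − x5 ≥ -3.
Adding all 3 inequalities: the left sides telescope to 0, and the right sides sum to (-1) + 6 + (-3) = 2. So 0 ≥ 2, which is false.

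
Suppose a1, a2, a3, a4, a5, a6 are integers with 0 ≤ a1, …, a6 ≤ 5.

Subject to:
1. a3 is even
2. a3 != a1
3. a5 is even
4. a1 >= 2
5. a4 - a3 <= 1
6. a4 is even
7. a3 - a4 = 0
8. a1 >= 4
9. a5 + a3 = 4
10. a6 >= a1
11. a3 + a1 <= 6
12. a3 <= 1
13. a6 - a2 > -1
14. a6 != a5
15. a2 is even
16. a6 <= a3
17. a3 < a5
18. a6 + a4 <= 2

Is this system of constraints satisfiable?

From constraints 8 and 10: a6 ≥ a1 and a1 ≥ 4, so a6 ≥ 4. From constraints 12 and 16: a6 ≤ a3 and a3 ≤ 1, so a6 ≤ 1. But 1 < 4, so no value of a6 works.

Unsatisfiable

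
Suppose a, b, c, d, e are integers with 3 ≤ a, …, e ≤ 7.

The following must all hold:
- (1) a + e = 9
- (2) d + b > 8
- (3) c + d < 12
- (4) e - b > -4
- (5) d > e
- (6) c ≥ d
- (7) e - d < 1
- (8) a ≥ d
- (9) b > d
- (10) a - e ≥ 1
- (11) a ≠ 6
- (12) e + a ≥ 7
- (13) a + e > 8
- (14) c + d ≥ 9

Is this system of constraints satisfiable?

Try a = 5, b = 6, c = 5, d = 5, e = 4.
Check constraint 1: a + e = 9; constraint 2: d + b = 11; constraint 3: c + d = 10. The remaining constraints are straightforward to verify.

Satisfiable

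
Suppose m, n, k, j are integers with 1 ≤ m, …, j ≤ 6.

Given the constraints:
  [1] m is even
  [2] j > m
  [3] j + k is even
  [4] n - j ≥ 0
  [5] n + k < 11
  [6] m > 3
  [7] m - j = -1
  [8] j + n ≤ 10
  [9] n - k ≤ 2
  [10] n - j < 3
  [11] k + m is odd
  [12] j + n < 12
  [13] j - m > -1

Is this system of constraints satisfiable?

The assignment m = 4, n = 5, k = 5, j = 5 works:
  constraint 4 holds since n - j = 0.
  constraint 5 holds since n + k = 10.
  constraint 7 holds since m - j = -1.
The rest check out directly.

Satisfiable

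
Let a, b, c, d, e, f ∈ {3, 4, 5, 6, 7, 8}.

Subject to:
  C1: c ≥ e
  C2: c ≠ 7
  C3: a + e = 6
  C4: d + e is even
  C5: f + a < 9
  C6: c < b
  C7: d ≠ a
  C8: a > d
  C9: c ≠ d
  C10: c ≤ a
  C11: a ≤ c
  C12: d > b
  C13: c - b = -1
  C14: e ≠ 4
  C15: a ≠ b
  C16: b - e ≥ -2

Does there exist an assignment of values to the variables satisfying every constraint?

Constraints 6, 8, 11, and 12 give c < b, b < d, d < a, a ≤ c. Chaining: c < b < d < a ≤ c, which forces c < c — impossible.

Unsatisfiable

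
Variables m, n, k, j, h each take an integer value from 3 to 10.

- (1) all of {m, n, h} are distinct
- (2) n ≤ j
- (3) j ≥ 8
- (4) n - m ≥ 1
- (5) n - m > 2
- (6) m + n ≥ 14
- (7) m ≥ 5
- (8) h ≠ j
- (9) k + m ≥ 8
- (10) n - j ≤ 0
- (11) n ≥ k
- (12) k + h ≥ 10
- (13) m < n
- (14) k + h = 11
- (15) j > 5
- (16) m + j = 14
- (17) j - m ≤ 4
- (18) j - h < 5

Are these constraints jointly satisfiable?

Setting (m, n, k, j, h) = (5, 9, 4, 9, 7) satisfies everything: constraint 4: n - m = 4; constraint 5: n - m = 4; constraint 6: m + n = 14, and the others follow.

Satisfiable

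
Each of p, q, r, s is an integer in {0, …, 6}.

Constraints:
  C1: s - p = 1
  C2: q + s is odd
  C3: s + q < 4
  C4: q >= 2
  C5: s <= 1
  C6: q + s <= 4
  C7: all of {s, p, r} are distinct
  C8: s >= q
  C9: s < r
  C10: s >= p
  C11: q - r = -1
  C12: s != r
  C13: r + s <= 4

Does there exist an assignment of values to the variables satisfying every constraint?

From constraint 4: q ≥ 2. From constraints 5 and 8: q ≤ s and s ≤ 1, so q ≤ 1. But 1 < 2, so no value of q works.

Unsatisfiable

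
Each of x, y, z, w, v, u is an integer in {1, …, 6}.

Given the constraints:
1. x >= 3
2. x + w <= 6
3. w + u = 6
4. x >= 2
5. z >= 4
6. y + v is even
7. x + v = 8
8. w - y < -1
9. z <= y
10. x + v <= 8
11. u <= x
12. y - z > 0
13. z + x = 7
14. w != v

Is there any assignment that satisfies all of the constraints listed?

Take x = 3, y = 5, z = 4, w = 3, v = 5, u = 3. Then constraint 2: x + w = 6; constraint 3: w + u = 6, and every other listed constraint is also met.

Satisfiable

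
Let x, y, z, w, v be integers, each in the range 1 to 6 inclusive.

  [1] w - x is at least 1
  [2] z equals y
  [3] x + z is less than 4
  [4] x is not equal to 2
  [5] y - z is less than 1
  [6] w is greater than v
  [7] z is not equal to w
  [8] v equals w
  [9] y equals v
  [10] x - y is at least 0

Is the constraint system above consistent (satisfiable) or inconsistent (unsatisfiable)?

Unsatisfiable

From constraints 2, 8, and 9, z = y = v = w, so z = w. But constraint 7 says z ≠ w. Contradiction.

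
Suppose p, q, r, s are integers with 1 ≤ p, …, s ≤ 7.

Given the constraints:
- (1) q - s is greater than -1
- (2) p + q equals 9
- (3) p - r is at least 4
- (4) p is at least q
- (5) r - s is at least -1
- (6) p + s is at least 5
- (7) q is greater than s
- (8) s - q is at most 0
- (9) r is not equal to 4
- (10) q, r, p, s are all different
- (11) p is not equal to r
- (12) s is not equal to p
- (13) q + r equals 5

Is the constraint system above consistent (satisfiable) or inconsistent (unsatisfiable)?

The assignment p = 6, q = 3, r = 2, s = 1 works:
  constraint 1 holds since q - s = 2.
  constraint 2 holds since p + q = 9.
The rest check out directly.

Satisfiable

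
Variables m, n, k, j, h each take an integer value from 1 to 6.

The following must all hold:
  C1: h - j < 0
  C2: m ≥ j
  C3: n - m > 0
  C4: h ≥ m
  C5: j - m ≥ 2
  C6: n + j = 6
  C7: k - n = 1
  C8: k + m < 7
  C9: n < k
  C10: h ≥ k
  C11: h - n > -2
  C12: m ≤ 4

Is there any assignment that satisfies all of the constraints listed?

Unsatisfiable

Constraints 1, 2, 3, 9, and 10 give n < k, k ≤ h, h < j, j ≤ m, m < n. Chaining: n < k ≤ h < j ≤ m < n, which forces n < n — impossible.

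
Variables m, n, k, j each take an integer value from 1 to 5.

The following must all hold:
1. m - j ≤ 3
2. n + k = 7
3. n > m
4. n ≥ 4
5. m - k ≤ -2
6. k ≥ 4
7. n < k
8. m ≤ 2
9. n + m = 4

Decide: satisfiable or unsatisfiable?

Unsatisfiable

From constraint 4: n ≥ 4. From constraint 6: k ≥ 4. Hence n + k ≥ 8. But constraint 2 requires n + k = 7, and 7 < 8. Contradiction.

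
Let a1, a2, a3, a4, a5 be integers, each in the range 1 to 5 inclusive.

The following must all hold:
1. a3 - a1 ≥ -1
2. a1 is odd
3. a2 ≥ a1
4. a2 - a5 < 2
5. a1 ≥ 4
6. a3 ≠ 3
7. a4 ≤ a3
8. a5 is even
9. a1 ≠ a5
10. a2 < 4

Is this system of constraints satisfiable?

From constraints 3 and 5: a2 ≥ a1 and a1 ≥ 4, so a2 ≥ 4. From constraint 10: a2 ≤ 3. But 3 < 4, so no value of a2 works.

Unsatisfiable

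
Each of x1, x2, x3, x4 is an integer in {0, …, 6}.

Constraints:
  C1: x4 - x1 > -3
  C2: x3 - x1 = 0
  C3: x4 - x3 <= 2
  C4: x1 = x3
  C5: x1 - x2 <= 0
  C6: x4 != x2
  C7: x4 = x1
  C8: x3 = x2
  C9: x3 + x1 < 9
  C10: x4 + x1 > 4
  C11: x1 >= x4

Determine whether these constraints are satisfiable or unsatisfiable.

Unsatisfiable

From constraints 4, 7, and 8, x4 = x1 = x3 = x2, so x4 = x2. But constraint 6 says x4 ≠ x2. Contradiction.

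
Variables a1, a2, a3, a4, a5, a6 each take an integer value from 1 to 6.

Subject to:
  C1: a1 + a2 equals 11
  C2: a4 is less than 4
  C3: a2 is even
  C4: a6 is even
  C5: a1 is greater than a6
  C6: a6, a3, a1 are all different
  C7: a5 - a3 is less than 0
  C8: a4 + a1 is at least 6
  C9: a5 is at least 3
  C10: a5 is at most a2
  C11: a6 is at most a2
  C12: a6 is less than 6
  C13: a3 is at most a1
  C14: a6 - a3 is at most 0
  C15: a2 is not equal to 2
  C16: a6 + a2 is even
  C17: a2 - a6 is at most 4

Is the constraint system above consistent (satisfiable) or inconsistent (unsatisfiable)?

Take a1 = 5, a2 = 6, a3 = 4, a4 = 1, a5 = 3, a6 = 2. Then constraint 1: a1 + a2 = 11; constraint 7: a5 - a3 = -1, and every other listed constraint is also met.

Satisfiable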